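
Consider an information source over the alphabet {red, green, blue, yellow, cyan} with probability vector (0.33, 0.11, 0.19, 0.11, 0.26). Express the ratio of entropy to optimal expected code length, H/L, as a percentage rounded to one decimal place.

Entropy H = −Σ p log₂ p ≈ 2.1889 bits.
Huffman merges: 11/100+11/100→11/50; 19/100+11/50→41/100; 13/50+33/100→59/100; 41/100+59/100→1. L = 111/50 ≈ 2.2200.
Efficiency = H/L = 2.1889/2.2200 = 98.6%.

98.6%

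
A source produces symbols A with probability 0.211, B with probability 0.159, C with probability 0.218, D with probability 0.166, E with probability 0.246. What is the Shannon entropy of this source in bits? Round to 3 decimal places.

H = −Σ pᵢ log₂ pᵢ.
−0.211·log₂(0.211) = 0.4736
−0.159·log₂(0.159) = 0.4218
−0.218·log₂(0.218) = 0.4791
−0.166·log₂(0.166) = 0.4301
−0.246·log₂(0.246) = 0.4977
Sum ≈ 2.3023 → 2.302 bits.

2.302 bits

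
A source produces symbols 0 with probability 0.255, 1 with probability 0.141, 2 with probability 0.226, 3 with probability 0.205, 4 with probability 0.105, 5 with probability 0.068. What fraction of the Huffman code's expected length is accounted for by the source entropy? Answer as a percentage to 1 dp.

Entropy H = −Σ p log₂ p ≈ 2.4600 bits.
Huffman merges: 17/250+21/200→173/1000; 141/1000+173/1000→157/500; 41/200+113/500→431/1000; 51/200+157/500→569/1000; 431/1000+569/1000→1. L = 2487/1000 ≈ 2.4870.
Efficiency = H/L = 2.4600/2.4870 = 98.9%.

98.9%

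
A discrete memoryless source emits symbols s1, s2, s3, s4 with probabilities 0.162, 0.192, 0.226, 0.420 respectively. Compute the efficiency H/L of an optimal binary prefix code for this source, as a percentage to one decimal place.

97.9%

Entropy H = −Σ p log₂ p ≈ 1.8931 bits.
Huffman merges: 81/500+24/125→177/500; 113/500+177/500→29/50; 21/50+29/50→1. L = 967/500 ≈ 1.9340.
Efficiency = H/L = 1.8931/1.9340 = 97.9%.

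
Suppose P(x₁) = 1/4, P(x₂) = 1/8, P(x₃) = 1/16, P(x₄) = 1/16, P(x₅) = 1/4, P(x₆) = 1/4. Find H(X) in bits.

2.375 bits

Each probability is a power of 1/2, so log₂(1/p) is an integer.
H = Σ p·log₂(1/p) = 1/4·2 + 1/8·3 + 1/16·4 + 1/16·4 + 1/4·2 + 1/4·2 = 2.375 bits.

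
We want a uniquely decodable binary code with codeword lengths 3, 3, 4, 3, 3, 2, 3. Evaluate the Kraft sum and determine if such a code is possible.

0.9375; yes

With common denominator 2^4 = 16: Σ 2^(−ℓᵢ) = 2/16 + 2/16 + 1/16 + 2/16 + 2/16 + 4/16 + 2/16 = 15/16 = 0.9375.
Kraft's inequality requires Σ ≤ 1; here Σ = 0.9375 ≤ 1, so such a prefix code exists.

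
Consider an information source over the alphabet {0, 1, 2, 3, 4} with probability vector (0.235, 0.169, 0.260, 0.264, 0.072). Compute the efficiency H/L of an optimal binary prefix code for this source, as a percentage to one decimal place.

98.6%

Entropy H = −Σ p log₂ p ≈ 2.2103 bits.
Huffman merges: 9/125+169/1000→241/1000; 47/200+241/1000→119/250; 13/50+33/125→131/250; 119/250+131/250→1. L = 2241/1000 ≈ 2.2410.
Efficiency = H/L = 2.2103/2.2410 = 98.6%.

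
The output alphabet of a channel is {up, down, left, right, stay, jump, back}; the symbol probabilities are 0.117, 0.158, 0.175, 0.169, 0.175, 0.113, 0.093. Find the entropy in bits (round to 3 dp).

H = −Σ pᵢ log₂ pᵢ.
−0.117·log₂(0.117) = 0.3622
−0.158·log₂(0.158) = 0.4206
−0.175·log₂(0.175) = 0.4401
−0.169·log₂(0.169) = 0.4335
−0.175·log₂(0.175) = 0.4401
−0.113·log₂(0.113) = 0.3555
−0.093·log₂(0.093) = 0.3187
Sum ≈ 2.7705 → 2.770 bits.

2.770 bits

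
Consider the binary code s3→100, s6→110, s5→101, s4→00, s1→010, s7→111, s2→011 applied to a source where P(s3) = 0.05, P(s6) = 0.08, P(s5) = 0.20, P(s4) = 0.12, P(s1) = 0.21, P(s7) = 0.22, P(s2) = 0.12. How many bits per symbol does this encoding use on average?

L̄ = Σ pᵢ·ℓᵢ = 0.05·3 + 0.08·3 + 0.20·3 + 0.12·2 + 0.21·3 + 0.22·3 + 0.12·3 = 2.88 bits/symbol.

2.88 bits/symbol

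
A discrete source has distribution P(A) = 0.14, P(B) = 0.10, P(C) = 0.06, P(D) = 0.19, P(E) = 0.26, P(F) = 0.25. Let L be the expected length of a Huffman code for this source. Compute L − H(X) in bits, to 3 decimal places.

Entropy H = −Σ p log₂ p ≈ 2.4334 bits.
Huffman merges: 3/50+1/10→4/25; 7/50+4/25→3/10; 19/100+1/4→11/25; 13/50+3/10→14/25; 11/25+14/25→1. L = 123/50 ≈ 2.4600.
L − H = 2.4600 − 2.4334 = 0.027 bits.

0.027 bits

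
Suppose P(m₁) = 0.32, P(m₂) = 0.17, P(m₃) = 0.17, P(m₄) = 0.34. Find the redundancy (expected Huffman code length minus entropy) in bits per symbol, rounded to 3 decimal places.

Entropy H = −Σ p log₂ p ≈ 1.9244 bits.
Huffman merges: 17/100+17/100→17/50; 8/25+17/50→33/50; 17/50+33/50→1. L = 2 ≈ 2.0000.
L − H = 2.0000 − 1.9244 = 0.076 bits.

0.076 bits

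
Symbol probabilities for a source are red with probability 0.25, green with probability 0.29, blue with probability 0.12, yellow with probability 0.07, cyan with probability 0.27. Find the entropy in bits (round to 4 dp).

H = −Σ pᵢ log₂ pᵢ.
−0.25·log₂(0.25) = 0.5000
−0.29·log₂(0.29) = 0.5179
−0.12·log₂(0.12) = 0.3671
−0.07·log₂(0.07) = 0.2686
−0.27·log₂(0.27) = 0.5100
Sum ≈ 2.1635 → 2.1635 bits.

2.1635 bits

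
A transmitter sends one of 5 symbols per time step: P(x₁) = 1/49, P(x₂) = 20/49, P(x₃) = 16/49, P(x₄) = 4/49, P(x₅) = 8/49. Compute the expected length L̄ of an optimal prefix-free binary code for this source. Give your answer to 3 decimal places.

Repeatedly combine the two least-probable nodes; the expected code length is the sum of the merged weights.
merge 1/49 + 4/49 → 5/49
merge 5/49 + 8/49 → 13/49
merge 13/49 + 16/49 → 29/49
merge 20/49 + 29/49 → 1
L = 5/49 + 13/49 + 29/49 + 1 = 96/49 ≈ 1.959 bits/symbol.

1.959 bits/symbol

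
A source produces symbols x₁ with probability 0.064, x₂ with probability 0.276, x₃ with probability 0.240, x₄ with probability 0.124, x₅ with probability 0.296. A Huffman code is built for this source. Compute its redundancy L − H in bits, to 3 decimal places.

Entropy H = −Σ p log₂ p ≈ 2.1539 bits.
Huffman merges: 8/125+31/250→47/250; 47/250+6/25→107/250; 69/250+37/125→143/250; 107/250+143/250→1. L = 547/250 ≈ 2.1880.
L − H = 2.1880 − 2.1539 = 0.034 bits.

0.034 bits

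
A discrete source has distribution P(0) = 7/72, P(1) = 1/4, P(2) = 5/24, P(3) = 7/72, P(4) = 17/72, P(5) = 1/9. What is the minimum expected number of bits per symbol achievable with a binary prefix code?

Repeatedly combine the two least-probable nodes; the expected code length is the sum of the merged weights.
merge 7/72 + 7/72 → 7/36
merge 1/9 + 7/36 → 11/36
merge 5/24 + 17/72 → 4/9
merge 1/4 + 11/36 → 5/9
merge 4/9 + 5/9 → 1
L = 7/36 + 11/36 + 4/9 + 5/9 + 1 = 5/2 = 2.5 bits/symbol.

2.5 bits/symbol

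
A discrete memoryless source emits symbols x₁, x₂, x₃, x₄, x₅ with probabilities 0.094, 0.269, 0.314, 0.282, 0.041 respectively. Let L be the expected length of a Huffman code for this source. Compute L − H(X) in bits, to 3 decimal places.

Entropy H = −Σ p log₂ p ≈ 2.0589 bits.
Huffman merges: 41/1000+47/500→27/200; 27/200+269/1000→101/250; 141/500+157/500→149/250; 101/250+149/250→1. L = 427/200 ≈ 2.1350.
L − H = 2.1350 − 2.0589 = 0.076 bits.

0.076 bits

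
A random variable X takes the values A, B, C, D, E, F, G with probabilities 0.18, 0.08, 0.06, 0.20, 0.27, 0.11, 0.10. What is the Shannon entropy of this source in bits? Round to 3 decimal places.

2.637 bits

H = −Σ pᵢ log₂ pᵢ.
−0.18·log₂(0.18) = 0.4453
−0.08·log₂(0.08) = 0.2915
−0.06·log₂(0.06) = 0.2435
−0.20·log₂(0.20) = 0.4644
−0.27·log₂(0.27) = 0.5100
−0.11·log₂(0.11) = 0.3503
−0.10·log₂(0.10) = 0.3322
Sum ≈ 2.6372 → 2.637 bits.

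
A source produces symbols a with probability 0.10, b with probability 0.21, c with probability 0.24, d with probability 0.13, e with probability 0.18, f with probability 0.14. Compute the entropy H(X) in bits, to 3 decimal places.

2.524 bits

H = −Σ pᵢ log₂ pᵢ.
−0.10·log₂(0.10) = 0.3322
−0.21·log₂(0.21) = 0.4728
−0.24·log₂(0.24) = 0.4941
−0.13·log₂(0.13) = 0.3826
−0.18·log₂(0.18) = 0.4453
−0.14·log₂(0.14) = 0.3971
Sum ≈ 2.5242 → 2.524 bits.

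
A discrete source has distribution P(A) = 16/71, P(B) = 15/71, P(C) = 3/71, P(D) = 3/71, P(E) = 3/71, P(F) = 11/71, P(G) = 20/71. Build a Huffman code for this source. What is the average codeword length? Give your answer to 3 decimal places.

Repeatedly combine the two least-probable nodes; the expected code length is the sum of the merged weights.
merge 3/71 + 3/71 → 6/71
merge 3/71 + 6/71 → 9/71
merge 9/71 + 11/71 → 20/71
merge 15/71 + 16/71 → 31/71
merge 20/71 + 20/71 → 40/71
merge 31/71 + 40/71 → 1
L = 6/71 + 9/71 + 20/71 + 31/71 + 40/71 + 1 = 177/71 ≈ 2.493 bits/symbol.

2.493 bits/symbol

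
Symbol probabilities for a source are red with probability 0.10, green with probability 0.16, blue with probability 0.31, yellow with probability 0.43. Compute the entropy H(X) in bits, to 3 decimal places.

H = −Σ pᵢ log₂ pᵢ.
−0.10·log₂(0.10) = 0.3322
−0.16·log₂(0.16) = 0.4230
−0.31·log₂(0.31) = 0.5238
−0.43·log₂(0.43) = 0.5236
Sum ≈ 1.8026 → 1.803 bits.

1.803 bits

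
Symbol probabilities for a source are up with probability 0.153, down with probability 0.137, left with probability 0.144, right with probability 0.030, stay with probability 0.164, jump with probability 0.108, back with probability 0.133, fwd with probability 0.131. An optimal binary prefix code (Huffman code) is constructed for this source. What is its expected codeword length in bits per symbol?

2.974 bits/symbol

Repeatedly combine the two least-probable nodes; the expected code length is the sum of the merged weights.
merge 3/100 + 27/250 → 69/500
merge 131/1000 + 133/1000 → 33/125
merge 137/1000 + 69/500 → 11/40
merge 18/125 + 153/1000 → 297/1000
merge 41/250 + 33/125 → 107/250
merge 11/40 + 297/1000 → 143/250
merge 107/250 + 143/250 → 1
L = 69/500 + 33/125 + 11/40 + 297/1000 + 107/250 + 143/250 + 1 = 1487/500 = 2.974 bits/symbol.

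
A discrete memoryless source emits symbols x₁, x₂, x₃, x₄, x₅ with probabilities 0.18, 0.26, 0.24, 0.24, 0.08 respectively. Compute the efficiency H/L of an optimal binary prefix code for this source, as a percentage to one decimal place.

Entropy H = −Σ p log₂ p ≈ 2.2304 bits.
Huffman merges: 2/25+9/50→13/50; 6/25+6/25→12/25; 13/50+13/50→13/25; 12/25+13/25→1. L = 113/50 ≈ 2.2600.
Efficiency = H/L = 2.2304/2.2600 = 98.7%.

98.7%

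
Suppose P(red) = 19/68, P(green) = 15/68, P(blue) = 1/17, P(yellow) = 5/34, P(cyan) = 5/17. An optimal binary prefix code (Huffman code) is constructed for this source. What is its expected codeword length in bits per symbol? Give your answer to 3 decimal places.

2.206 bits/symbol

Repeatedly combine the two least-probable nodes; the expected code length is the sum of the merged weights.
merge 1/17 + 5/34 → 7/34
merge 7/34 + 15/68 → 29/68
merge 19/68 + 5/17 → 39/68
merge 29/68 + 39/68 → 1
L = 7/34 + 29/68 + 39/68 + 1 = 75/34 ≈ 2.206 bits/symbol.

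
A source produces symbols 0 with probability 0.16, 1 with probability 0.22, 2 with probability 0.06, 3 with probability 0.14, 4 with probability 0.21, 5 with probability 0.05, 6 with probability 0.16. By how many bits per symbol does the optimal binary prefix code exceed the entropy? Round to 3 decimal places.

0.024 bits

Entropy H = −Σ p log₂ p ≈ 2.6562 bits.
Huffman merges: 1/20+3/50→11/100; 11/100+7/50→1/4; 4/25+4/25→8/25; 21/100+11/50→43/100; 1/4+8/25→57/100; 43/100+57/100→1. L = 67/25 ≈ 2.6800.
L − H = 2.6800 − 2.6562 = 0.024 bits.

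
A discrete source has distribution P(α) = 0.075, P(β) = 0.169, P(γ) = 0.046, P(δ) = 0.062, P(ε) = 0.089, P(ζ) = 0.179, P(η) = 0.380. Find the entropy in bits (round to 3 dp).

H = −Σ pᵢ log₂ pᵢ.
−0.075·log₂(0.075) = 0.2803
−0.169·log₂(0.169) = 0.4335
−0.046·log₂(0.046) = 0.2043
−0.062·log₂(0.062) = 0.2487
−0.089·log₂(0.089) = 0.3106
−0.179·log₂(0.179) = 0.4443
−0.380·log₂(0.380) = 0.5305
Sum ≈ 2.4521 → 2.452 bits.

2.452 bits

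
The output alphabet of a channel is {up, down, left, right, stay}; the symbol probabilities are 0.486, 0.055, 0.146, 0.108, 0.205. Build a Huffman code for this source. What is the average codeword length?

1.986 bits/symbol

Repeatedly combine the two least-probable nodes; the expected code length is the sum of the merged weights.
merge 11/200 + 27/250 → 163/1000
merge 73/500 + 163/1000 → 309/1000
merge 41/200 + 309/1000 → 257/500
merge 243/500 + 257/500 → 1
L = 163/1000 + 309/1000 + 257/500 + 1 = 993/500 = 1.986 bits/symbol.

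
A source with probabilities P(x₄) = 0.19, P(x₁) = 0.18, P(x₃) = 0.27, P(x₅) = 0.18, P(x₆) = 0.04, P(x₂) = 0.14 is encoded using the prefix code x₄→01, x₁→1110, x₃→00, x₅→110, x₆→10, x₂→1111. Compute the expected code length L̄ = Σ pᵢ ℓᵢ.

L̄ = Σ pᵢ·ℓᵢ = 0.19·2 + 0.18·4 + 0.27·2 + 0.18·3 + 0.04·2 + 0.14·4 = 2.82 bits/symbol.

2.82 bits/symbol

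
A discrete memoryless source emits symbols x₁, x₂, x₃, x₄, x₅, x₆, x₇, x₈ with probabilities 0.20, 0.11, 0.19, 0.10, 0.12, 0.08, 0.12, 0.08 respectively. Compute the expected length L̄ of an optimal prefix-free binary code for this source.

Repeatedly combine the two least-probable nodes; the expected code length is the sum of the merged weights.
merge 2/25 + 2/25 → 4/25
merge 1/10 + 11/100 → 21/100
merge 3/25 + 3/25 → 6/25
merge 4/25 + 19/100 → 7/20
merge 1/5 + 21/100 → 41/100
merge 6/25 + 7/20 → 59/100
merge 41/100 + 59/100 → 1
L = 4/25 + 21/100 + 6/25 + 7/20 + 41/100 + 59/100 + 1 = 74/25 = 2.96 bits/symbol.

2.96 bits/symbol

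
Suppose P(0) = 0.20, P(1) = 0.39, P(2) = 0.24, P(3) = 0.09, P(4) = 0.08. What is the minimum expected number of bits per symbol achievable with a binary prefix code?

2.15 bits/symbol

Repeatedly combine the two least-probable nodes; the expected code length is the sum of the merged weights.
merge 2/25 + 9/100 → 17/100
merge 17/100 + 1/5 → 37/100
merge 6/25 + 37/100 → 61/100
merge 39/100 + 61/100 → 1
L = 17/100 + 37/100 + 61/100 + 1 = 43/20 = 2.15 bits/symbol.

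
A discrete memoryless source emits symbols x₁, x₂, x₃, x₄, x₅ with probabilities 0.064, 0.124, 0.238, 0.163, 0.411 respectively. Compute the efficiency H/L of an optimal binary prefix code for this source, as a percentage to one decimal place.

97.5%

Entropy H = −Σ p log₂ p ≈ 2.0739 bits.
Huffman merges: 8/125+31/250→47/250; 163/1000+47/250→351/1000; 119/500+351/1000→589/1000; 411/1000+589/1000→1. L = 266/125 ≈ 2.1280.
Efficiency = H/L = 2.0739/2.1280 = 97.5%.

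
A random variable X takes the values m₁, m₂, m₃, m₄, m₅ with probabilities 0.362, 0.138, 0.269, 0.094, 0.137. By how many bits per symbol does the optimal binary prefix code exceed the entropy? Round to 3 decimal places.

0.083 bits

Entropy H = −Σ p log₂ p ≈ 2.1481 bits.
Huffman merges: 47/500+137/1000→231/1000; 69/500+231/1000→369/1000; 269/1000+181/500→631/1000; 369/1000+631/1000→1. L = 2231/1000 ≈ 2.2310.
L − H = 2.2310 − 2.1481 = 0.083 bits.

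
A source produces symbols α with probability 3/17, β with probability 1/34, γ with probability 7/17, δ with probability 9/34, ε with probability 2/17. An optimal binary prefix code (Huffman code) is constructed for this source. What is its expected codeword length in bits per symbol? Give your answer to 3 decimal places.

Repeatedly combine the two least-probable nodes; the expected code length is the sum of the merged weights.
merge 1/34 + 2/17 → 5/34
merge 5/34 + 3/17 → 11/34
merge 9/34 + 11/34 → 10/17
merge 7/17 + 10/17 → 1
L = 5/34 + 11/34 + 10/17 + 1 = 35/17 ≈ 2.059 bits/symbol.

2.059 bits/symbol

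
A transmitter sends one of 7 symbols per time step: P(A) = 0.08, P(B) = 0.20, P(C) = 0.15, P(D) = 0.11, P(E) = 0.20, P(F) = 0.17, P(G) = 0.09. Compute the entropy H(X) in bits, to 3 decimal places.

2.728 bits

H = −Σ pᵢ log₂ pᵢ.
−0.08·log₂(0.08) = 0.2915
−0.20·log₂(0.20) = 0.4644
−0.15·log₂(0.15) = 0.4105
−0.11·log₂(0.11) = 0.3503
−0.20·log₂(0.20) = 0.4644
−0.17·log₂(0.17) = 0.4346
−0.09·log₂(0.09) = 0.3127
Sum ≈ 2.7284 → 2.728 bits.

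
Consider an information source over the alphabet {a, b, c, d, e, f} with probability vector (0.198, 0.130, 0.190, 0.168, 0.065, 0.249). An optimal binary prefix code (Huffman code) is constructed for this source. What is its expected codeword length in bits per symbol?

Repeatedly combine the two least-probable nodes; the expected code length is the sum of the merged weights.
merge 13/200 + 13/100 → 39/200
merge 21/125 + 19/100 → 179/500
merge 39/200 + 99/500 → 393/1000
merge 249/1000 + 179/500 → 607/1000
merge 393/1000 + 607/1000 → 1
L = 39/200 + 179/500 + 393/1000 + 607/1000 + 1 = 2553/1000 = 2.553 bits/symbol.

2.553 bits/symbol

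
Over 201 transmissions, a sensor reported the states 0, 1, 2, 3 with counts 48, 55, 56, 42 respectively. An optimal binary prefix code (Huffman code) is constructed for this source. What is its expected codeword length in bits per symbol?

2 bits/symbol

Probabilities are the counts divided by 201.
Repeatedly combine the two least-probable nodes; the expected code length is the sum of the merged weights.
merge 14/67 + 16/67 → 30/67
merge 55/201 + 56/201 → 37/67
merge 30/67 + 37/67 → 1
L = 30/67 + 37/67 + 1 = 2 bits/symbol.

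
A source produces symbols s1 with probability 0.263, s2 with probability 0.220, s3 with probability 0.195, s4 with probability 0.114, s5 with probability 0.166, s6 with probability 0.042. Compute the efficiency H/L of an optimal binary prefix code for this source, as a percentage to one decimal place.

97.9%

Entropy H = −Σ p log₂ p ≈ 2.4265 bits.
Huffman merges: 21/500+57/500→39/250; 39/250+83/500→161/500; 39/200+11/50→83/200; 263/1000+161/500→117/200; 83/200+117/200→1. L = 1239/500 ≈ 2.4780.
Efficiency = H/L = 2.4265/2.4780 = 97.9%.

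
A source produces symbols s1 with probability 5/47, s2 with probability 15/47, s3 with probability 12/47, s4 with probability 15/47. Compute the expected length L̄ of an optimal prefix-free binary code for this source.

2 bits/symbol

Repeatedly combine the two least-probable nodes; the expected code length is the sum of the merged weights.
merge 5/47 + 12/47 → 17/47
merge 15/47 + 15/47 → 30/47
merge 17/47 + 30/47 → 1
L = 17/47 + 30/47 + 1 = 2 bits/symbol.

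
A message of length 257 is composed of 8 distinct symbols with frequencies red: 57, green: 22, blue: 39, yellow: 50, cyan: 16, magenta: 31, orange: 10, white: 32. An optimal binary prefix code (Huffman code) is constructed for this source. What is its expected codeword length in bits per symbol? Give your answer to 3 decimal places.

Probabilities are the counts divided by 257.
Repeatedly combine the two least-probable nodes; the expected code length is the sum of the merged weights.
merge 10/257 + 16/257 → 26/257
merge 22/257 + 26/257 → 48/257
merge 31/257 + 32/257 → 63/257
merge 39/257 + 48/257 → 87/257
merge 50/257 + 57/257 → 107/257
merge 63/257 + 87/257 → 150/257
merge 107/257 + 150/257 → 1
L = 26/257 + 48/257 + 63/257 + 87/257 + 107/257 + 150/257 + 1 = 738/257 ≈ 2.872 bits/symbol.

2.872 bits/symbol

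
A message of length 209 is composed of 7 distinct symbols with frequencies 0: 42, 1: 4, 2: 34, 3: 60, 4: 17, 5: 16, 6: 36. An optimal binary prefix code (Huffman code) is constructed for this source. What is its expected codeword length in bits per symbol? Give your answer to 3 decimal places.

Probabilities are the counts divided by 209.
Repeatedly combine the two least-probable nodes; the expected code length is the sum of the merged weights.
merge 4/209 + 16/209 → 20/209
merge 17/209 + 20/209 → 37/209
merge 34/209 + 36/209 → 70/209
merge 37/209 + 42/209 → 79/209
merge 60/209 + 70/209 → 130/209
merge 79/209 + 130/209 → 1
L = 20/209 + 37/209 + 70/209 + 79/209 + 130/209 + 1 = 545/209 ≈ 2.608 bits/symbol.

2.608 bits/symbol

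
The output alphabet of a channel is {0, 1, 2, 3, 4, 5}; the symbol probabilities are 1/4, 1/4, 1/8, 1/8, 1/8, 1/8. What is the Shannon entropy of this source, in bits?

Each probability is a power of 1/2, so log₂(1/p) is an integer.
H = Σ p·log₂(1/p) = 1/4·2 + 1/4·2 + 1/8·3 + 1/8·3 + 1/8·3 + 1/8·3 = 2.5 bits.

2.5 bits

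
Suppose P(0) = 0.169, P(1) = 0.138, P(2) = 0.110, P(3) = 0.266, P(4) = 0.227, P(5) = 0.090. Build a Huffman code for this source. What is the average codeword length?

Repeatedly combine the two least-probable nodes; the expected code length is the sum of the merged weights.
merge 9/100 + 11/100 → 1/5
merge 69/500 + 169/1000 → 307/1000
merge 1/5 + 227/1000 → 427/1000
merge 133/500 + 307/1000 → 573/1000
merge 427/1000 + 573/1000 → 1
L = 1/5 + 307/1000 + 427/1000 + 573/1000 + 1 = 2507/1000 = 2.507 bits/symbol.

2.507 bits/symbol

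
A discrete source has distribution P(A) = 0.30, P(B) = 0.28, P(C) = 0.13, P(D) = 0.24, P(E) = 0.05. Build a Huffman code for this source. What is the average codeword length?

2.18 bits/symbol

Repeatedly combine the two least-probable nodes; the expected code length is the sum of the merged weights.
merge 1/20 + 13/100 → 9/50
merge 9/50 + 6/25 → 21/50
merge 7/25 + 3/10 → 29/50
merge 21/50 + 29/50 → 1
L = 9/50 + 21/50 + 29/50 + 1 = 109/50 = 2.18 bits/symbol.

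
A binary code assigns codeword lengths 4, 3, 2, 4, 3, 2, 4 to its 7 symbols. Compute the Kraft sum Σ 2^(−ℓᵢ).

0.9375

With common denominator 2^4 = 16: Σ 2^(−ℓᵢ) = 1/16 + 2/16 + 4/16 + 1/16 + 2/16 + 4/16 + 1/16 = 15/16 = 0.9375.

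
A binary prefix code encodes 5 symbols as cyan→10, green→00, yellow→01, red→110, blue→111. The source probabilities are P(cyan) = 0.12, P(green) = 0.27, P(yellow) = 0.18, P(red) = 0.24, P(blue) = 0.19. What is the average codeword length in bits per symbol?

2.43 bits/symbol

L̄ = Σ pᵢ·ℓᵢ = 0.12·2 + 0.27·2 + 0.18·2 + 0.24·3 + 0.19·3 = 2.43 bits/symbol.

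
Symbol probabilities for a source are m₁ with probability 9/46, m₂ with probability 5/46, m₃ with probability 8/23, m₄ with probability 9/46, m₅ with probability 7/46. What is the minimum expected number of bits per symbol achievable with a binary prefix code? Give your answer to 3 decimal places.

2.261 bits/symbol

Repeatedly combine the two least-probable nodes; the expected code length is the sum of the merged weights.
merge 5/46 + 7/46 → 6/23
merge 9/46 + 9/46 → 9/23
merge 6/23 + 8/23 → 14/23
merge 9/23 + 14/23 → 1
L = 6/23 + 9/23 + 14/23 + 1 = 52/23 ≈ 2.261 bits/symbol.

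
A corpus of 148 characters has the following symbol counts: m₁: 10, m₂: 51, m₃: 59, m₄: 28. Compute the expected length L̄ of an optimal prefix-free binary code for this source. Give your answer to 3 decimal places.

1.858 bits/symbol

Probabilities are the counts divided by 148.
Repeatedly combine the two least-probable nodes; the expected code length is the sum of the merged weights.
merge 5/74 + 7/37 → 19/74
merge 19/74 + 51/148 → 89/148
merge 59/148 + 89/148 → 1
L = 19/74 + 89/148 + 1 = 275/148 ≈ 1.858 bits/symbol.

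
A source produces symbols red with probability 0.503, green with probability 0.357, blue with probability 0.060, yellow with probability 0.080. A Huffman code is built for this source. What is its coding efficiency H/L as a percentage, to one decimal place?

95.6%

Entropy H = −Σ p log₂ p ≈ 1.5642 bits.
Huffman merges: 3/50+2/25→7/50; 7/50+357/1000→497/1000; 497/1000+503/1000→1. L = 1637/1000 ≈ 1.6370.
Efficiency = H/L = 1.5642/1.6370 = 95.6%.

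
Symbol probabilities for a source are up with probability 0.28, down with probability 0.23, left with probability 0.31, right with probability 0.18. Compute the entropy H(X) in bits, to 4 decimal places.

1.9710 bits

H = −Σ pᵢ log₂ pᵢ.
−0.28·log₂(0.28) = 0.5142
−0.23·log₂(0.23) = 0.4877
−0.31·log₂(0.31) = 0.5238
−0.18·log₂(0.18) = 0.4453
Sum ≈ 1.9710 → 1.9710 bits.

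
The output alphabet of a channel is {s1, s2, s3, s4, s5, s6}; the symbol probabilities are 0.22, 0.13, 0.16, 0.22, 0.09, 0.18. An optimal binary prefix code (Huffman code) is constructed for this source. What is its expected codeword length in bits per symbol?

Repeatedly combine the two least-probable nodes; the expected code length is the sum of the merged weights.
merge 9/100 + 13/100 → 11/50
merge 4/25 + 9/50 → 17/50
merge 11/50 + 11/50 → 11/25
merge 11/50 + 17/50 → 14/25
merge 11/25 + 14/25 → 1
L = 11/50 + 17/50 + 11/25 + 14/25 + 1 = 64/25 = 2.56 bits/symbol.

2.56 bits/symbol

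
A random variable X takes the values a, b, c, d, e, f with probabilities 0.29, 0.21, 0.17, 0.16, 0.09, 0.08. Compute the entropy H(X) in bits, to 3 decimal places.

2.452 bits

H = −Σ pᵢ log₂ pᵢ.
−0.29·log₂(0.29) = 0.5179
−0.21·log₂(0.21) = 0.4728
−0.17·log₂(0.17) = 0.4346
−0.16·log₂(0.16) = 0.4230
−0.09·log₂(0.09) = 0.3127
−0.08·log₂(0.08) = 0.2915
Sum ≈ 2.4525 → 2.452 bits.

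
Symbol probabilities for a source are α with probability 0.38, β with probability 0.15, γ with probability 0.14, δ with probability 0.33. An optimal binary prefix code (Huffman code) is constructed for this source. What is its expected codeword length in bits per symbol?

1.91 bits/symbol

Repeatedly combine the two least-probable nodes; the expected code length is the sum of the merged weights.
merge 7/50 + 3/20 → 29/100
merge 29/100 + 33/100 → 31/50
merge 19/50 + 31/50 → 1
L = 29/100 + 31/50 + 1 = 191/100 = 1.91 bits/symbol.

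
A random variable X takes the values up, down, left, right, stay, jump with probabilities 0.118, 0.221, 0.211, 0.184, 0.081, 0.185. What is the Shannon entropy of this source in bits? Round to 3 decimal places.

2.512 bits

H = −Σ pᵢ log₂ pᵢ.
−0.118·log₂(0.118) = 0.3638
−0.221·log₂(0.221) = 0.4813
−0.211·log₂(0.211) = 0.4736
−0.184·log₂(0.184) = 0.4494
−0.081·log₂(0.081) = 0.2937
−0.185·log₂(0.185) = 0.4504
Sum ≈ 2.5122 → 2.512 bits.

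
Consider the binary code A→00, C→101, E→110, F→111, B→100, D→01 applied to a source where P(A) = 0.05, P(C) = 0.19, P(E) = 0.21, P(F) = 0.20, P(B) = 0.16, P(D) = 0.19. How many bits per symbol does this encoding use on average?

2.76 bits/symbol

L̄ = Σ pᵢ·ℓᵢ = 0.05·2 + 0.19·3 + 0.21·3 + 0.20·3 + 0.16·3 + 0.19·2 = 2.76 bits/symbol.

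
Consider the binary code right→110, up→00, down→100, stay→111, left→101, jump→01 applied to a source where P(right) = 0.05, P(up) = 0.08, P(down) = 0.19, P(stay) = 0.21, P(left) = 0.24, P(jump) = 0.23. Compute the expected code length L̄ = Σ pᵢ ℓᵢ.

2.69 bits/symbol

L̄ = Σ pᵢ·ℓᵢ = 0.05·3 + 0.08·2 + 0.19·3 + 0.21·3 + 0.24·3 + 0.23·2 = 2.69 bits/symbol.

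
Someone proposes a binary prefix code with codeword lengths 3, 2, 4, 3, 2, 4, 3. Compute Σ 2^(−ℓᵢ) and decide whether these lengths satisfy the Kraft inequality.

1; yes

With common denominator 2^4 = 16: Σ 2^(−ℓᵢ) = 2/16 + 4/16 + 1/16 + 2/16 + 4/16 + 1/16 + 2/16 = 16/16 = 1.
Kraft's inequality requires Σ ≤ 1; here Σ = 1 ≤ 1, so such a prefix code exists.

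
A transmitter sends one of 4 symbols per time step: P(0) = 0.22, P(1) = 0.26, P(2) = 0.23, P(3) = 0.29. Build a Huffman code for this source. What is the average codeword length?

Repeatedly combine the two least-probable nodes; the expected code length is the sum of the merged weights.
merge 11/50 + 23/100 → 9/20
merge 13/50 + 29/100 → 11/20
merge 9/20 + 11/20 → 1
L = 9/20 + 11/20 + 1 = 2 bits/symbol.

2 bits/symbol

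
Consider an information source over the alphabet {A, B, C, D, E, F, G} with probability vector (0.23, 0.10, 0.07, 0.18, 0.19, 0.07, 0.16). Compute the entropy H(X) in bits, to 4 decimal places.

H = −Σ pᵢ log₂ pᵢ.
−0.23·log₂(0.23) = 0.4877
−0.10·log₂(0.10) = 0.3322
−0.07·log₂(0.07) = 0.2686
−0.18·log₂(0.18) = 0.4453
−0.19·log₂(0.19) = 0.4552
−0.07·log₂(0.07) = 0.2686
−0.16·log₂(0.16) = 0.4230
Sum ≈ 2.6805 → 2.6805 bits.

2.6805 bits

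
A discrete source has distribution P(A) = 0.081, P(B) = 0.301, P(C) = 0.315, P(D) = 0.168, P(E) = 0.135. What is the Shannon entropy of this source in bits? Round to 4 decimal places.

H = −Σ pᵢ log₂ pᵢ.
−0.081·log₂(0.081) = 0.2937
−0.301·log₂(0.301) = 0.5214
−0.315·log₂(0.315) = 0.5250
−0.168·log₂(0.168) = 0.4323
−0.135·log₂(0.135) = 0.3900
Sum ≈ 2.1624 → 2.1624 bits.

2.1624 bits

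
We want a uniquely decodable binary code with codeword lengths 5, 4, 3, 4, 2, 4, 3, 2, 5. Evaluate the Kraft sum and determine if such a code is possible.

1; yes

With common denominator 2^5 = 32: Σ 2^(−ℓᵢ) = 1/32 + 2/32 + 4/32 + 2/32 + 8/32 + 2/32 + 4/32 + 8/32 + 1/32 = 32/32 = 1.
Kraft's inequality requires Σ ≤ 1; here Σ = 1 ≤ 1, so such a prefix code exists.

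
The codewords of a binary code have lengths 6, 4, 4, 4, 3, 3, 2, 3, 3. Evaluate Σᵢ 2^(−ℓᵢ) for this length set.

0.953125

With common denominator 2^6 = 64: Σ 2^(−ℓᵢ) = 1/64 + 4/64 + 4/64 + 4/64 + 8/64 + 8/64 + 16/64 + 8/64 + 8/64 = 61/64 = 0.953125.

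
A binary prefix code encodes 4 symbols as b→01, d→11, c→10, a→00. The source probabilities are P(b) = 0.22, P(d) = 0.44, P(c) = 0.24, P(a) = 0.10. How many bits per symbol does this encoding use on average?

L̄ = Σ pᵢ·ℓᵢ = 0.22·2 + 0.44·2 + 0.24·2 + 0.10·2 = 2 bits/symbol.

2 bits/symbol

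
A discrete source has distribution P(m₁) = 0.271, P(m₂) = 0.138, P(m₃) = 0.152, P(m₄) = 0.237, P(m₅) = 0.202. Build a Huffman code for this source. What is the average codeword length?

2.29 bits/symbol

Repeatedly combine the two least-probable nodes; the expected code length is the sum of the merged weights.
merge 69/500 + 19/125 → 29/100
merge 101/500 + 237/1000 → 439/1000
merge 271/1000 + 29/100 → 561/1000
merge 439/1000 + 561/1000 → 1
L = 29/100 + 439/1000 + 561/1000 + 1 = 229/100 = 2.29 bits/symbol.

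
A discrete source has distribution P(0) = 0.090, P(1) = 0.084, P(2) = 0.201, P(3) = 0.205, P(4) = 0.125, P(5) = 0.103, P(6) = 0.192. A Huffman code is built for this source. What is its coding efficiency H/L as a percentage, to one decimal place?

Entropy H = −Σ p log₂ p ≈ 2.7167 bits.
Huffman merges: 21/250+9/100→87/500; 103/1000+1/8→57/250; 87/500+24/125→183/500; 201/1000+41/200→203/500; 57/250+183/500→297/500; 203/500+297/500→1. L = 346/125 ≈ 2.7680.
Efficiency = H/L = 2.7167/2.7680 = 98.1%.

98.1%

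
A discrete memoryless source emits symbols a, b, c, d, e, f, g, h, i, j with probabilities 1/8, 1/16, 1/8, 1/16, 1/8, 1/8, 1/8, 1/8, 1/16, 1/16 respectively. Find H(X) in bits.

Each probability is a power of 1/2, so log₂(1/p) is an integer.
H = Σ p·log₂(1/p) = 1/8·3 + 1/16·4 + 1/8·3 + 1/16·4 + 1/8·3 + 1/8·3 + 1/8·3 + 1/8·3 + 1/16·4 + 1/16·4 = 3.25 bits.

3.25 bits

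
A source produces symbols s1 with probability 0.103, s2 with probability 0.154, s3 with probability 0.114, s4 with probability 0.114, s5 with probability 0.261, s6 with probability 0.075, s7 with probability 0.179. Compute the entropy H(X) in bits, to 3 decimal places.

2.698 bits

H = −Σ pᵢ log₂ pᵢ.
−0.103·log₂(0.103) = 0.3378
−0.154·log₂(0.154) = 0.4156
−0.114·log₂(0.114) = 0.3571
−0.114·log₂(0.114) = 0.3571
−0.261·log₂(0.261) = 0.5058
−0.075·log₂(0.075) = 0.2803
−0.179·log₂(0.179) = 0.4443
Sum ≈ 2.6980 → 2.698 bits.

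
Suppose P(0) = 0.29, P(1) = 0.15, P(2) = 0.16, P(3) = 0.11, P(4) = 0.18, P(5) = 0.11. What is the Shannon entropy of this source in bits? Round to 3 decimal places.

H = −Σ pᵢ log₂ pᵢ.
−0.29·log₂(0.29) = 0.5179
−0.15·log₂(0.15) = 0.4105
−0.16·log₂(0.16) = 0.4230
−0.11·log₂(0.11) = 0.3503
−0.18·log₂(0.18) = 0.4453
−0.11·log₂(0.11) = 0.3503
Sum ≈ 2.4973 → 2.497 bits.

2.497 bits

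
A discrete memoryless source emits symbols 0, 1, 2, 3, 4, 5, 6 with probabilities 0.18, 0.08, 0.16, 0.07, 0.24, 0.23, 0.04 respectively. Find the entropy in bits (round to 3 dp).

H = −Σ pᵢ log₂ pᵢ.
−0.18·log₂(0.18) = 0.4453
−0.08·log₂(0.08) = 0.2915
−0.16·log₂(0.16) = 0.4230
−0.07·log₂(0.07) = 0.2686
−0.24·log₂(0.24) = 0.4941
−0.23·log₂(0.23) = 0.4877
−0.04·log₂(0.04) = 0.1858
Sum ≈ 2.5959 → 2.596 bits.

2.596 bits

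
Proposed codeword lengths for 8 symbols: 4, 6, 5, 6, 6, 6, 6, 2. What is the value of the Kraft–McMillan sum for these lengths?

With common denominator 2^6 = 64: Σ 2^(−ℓᵢ) = 4/64 + 1/64 + 2/64 + 1/64 + 1/64 + 1/64 + 1/64 + 16/64 = 27/64 = 0.421875.

0.421875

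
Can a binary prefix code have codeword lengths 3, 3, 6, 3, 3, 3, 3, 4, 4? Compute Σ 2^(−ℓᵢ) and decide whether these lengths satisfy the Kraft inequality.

0.890625; yes

With common denominator 2^6 = 64: Σ 2^(−ℓᵢ) = 8/64 + 8/64 + 1/64 + 8/64 + 8/64 + 8/64 + 8/64 + 4/64 + 4/64 = 57/64 = 0.890625.
Kraft's inequality requires Σ ≤ 1; here Σ = 0.890625 ≤ 1, so such a prefix code exists.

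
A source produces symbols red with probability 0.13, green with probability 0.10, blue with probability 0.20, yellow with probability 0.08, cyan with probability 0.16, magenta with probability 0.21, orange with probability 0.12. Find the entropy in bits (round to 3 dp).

2.734 bits

H = −Σ pᵢ log₂ pᵢ.
−0.13·log₂(0.13) = 0.3826
−0.10·log₂(0.10) = 0.3322
−0.20·log₂(0.20) = 0.4644
−0.08·log₂(0.08) = 0.2915
−0.16·log₂(0.16) = 0.4230
−0.21·log₂(0.21) = 0.4728
−0.12·log₂(0.12) = 0.3671
Sum ≈ 2.7336 → 2.734 bits.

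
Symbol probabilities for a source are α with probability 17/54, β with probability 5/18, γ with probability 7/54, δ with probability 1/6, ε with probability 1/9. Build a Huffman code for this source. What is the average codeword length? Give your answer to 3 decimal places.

2.241 bits/symbol

Repeatedly combine the two least-probable nodes; the expected code length is the sum of the merged weights.
merge 1/9 + 7/54 → 13/54
merge 1/6 + 13/54 → 11/27
merge 5/18 + 17/54 → 16/27
merge 11/27 + 16/27 → 1
L = 13/54 + 11/27 + 16/27 + 1 = 121/54 ≈ 2.241 bits/symbol.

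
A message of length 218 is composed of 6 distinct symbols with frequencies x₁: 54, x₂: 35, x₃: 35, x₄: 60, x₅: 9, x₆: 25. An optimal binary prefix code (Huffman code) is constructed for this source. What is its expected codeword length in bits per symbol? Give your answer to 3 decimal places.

Probabilities are the counts divided by 218.
Repeatedly combine the two least-probable nodes; the expected code length is the sum of the merged weights.
merge 9/218 + 25/218 → 17/109
merge 17/109 + 35/218 → 69/218
merge 35/218 + 27/109 → 89/218
merge 30/109 + 69/218 → 129/218
merge 89/218 + 129/218 → 1
L = 17/109 + 69/218 + 89/218 + 129/218 + 1 = 539/218 ≈ 2.472 bits/symbol.

2.472 bits/symbol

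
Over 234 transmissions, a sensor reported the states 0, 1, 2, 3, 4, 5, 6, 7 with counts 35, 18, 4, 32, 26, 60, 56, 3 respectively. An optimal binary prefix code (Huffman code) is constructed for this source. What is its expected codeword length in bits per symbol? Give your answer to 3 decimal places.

2.641 bits/symbol

Probabilities are the counts divided by 234.
Repeatedly combine the two least-probable nodes; the expected code length is the sum of the merged weights.
merge 1/78 + 2/117 → 7/234
merge 7/234 + 1/13 → 25/234
merge 25/234 + 1/9 → 17/78
merge 16/117 + 35/234 → 67/234
merge 17/78 + 28/117 → 107/234
merge 10/39 + 67/234 → 127/234
merge 107/234 + 127/234 → 1
L = 7/234 + 25/234 + 17/78 + 67/234 + 107/234 + 127/234 + 1 = 103/39 ≈ 2.641 bits/symbol.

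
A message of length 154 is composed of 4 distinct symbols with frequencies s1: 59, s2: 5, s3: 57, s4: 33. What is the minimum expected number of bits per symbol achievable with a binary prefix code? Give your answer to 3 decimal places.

1.864 bits/symbol

Probabilities are the counts divided by 154.
Repeatedly combine the two least-probable nodes; the expected code length is the sum of the merged weights.
merge 5/154 + 3/14 → 19/77
merge 19/77 + 57/154 → 95/154
merge 59/154 + 95/154 → 1
L = 19/77 + 95/154 + 1 = 41/22 ≈ 1.864 bits/symbol.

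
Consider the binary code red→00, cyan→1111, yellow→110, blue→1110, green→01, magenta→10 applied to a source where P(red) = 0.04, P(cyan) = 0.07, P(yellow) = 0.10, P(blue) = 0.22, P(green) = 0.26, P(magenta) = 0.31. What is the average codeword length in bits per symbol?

L̄ = Σ pᵢ·ℓᵢ = 0.04·2 + 0.07·4 + 0.10·3 + 0.22·4 + 0.26·2 + 0.31·2 = 2.68 bits/symbol.

2.68 bits/symbol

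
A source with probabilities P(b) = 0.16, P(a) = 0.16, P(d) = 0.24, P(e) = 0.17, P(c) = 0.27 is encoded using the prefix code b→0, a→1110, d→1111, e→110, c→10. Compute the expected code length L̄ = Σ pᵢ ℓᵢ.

L̄ = Σ pᵢ·ℓᵢ = 0.16·1 + 0.16·4 + 0.24·4 + 0.17·3 + 0.27·2 = 2.81 bits/symbol.

2.81 bits/symbol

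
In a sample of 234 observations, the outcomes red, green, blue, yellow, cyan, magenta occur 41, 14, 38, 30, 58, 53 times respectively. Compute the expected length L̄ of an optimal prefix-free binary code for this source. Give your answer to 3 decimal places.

Probabilities are the counts divided by 234.
Repeatedly combine the two least-probable nodes; the expected code length is the sum of the merged weights.
merge 7/117 + 5/39 → 22/117
merge 19/117 + 41/234 → 79/234
merge 22/117 + 53/234 → 97/234
merge 29/117 + 79/234 → 137/234
merge 97/234 + 137/234 → 1
L = 22/117 + 79/234 + 97/234 + 137/234 + 1 = 197/78 ≈ 2.526 bits/symbol.

2.526 bits/symbol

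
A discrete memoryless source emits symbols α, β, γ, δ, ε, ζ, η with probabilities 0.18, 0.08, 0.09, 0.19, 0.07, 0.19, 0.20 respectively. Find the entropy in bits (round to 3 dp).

H = −Σ pᵢ log₂ pᵢ.
−0.18·log₂(0.18) = 0.4453
−0.08·log₂(0.08) = 0.2915
−0.09·log₂(0.09) = 0.3127
−0.19·log₂(0.19) = 0.4552
−0.07·log₂(0.07) = 0.2686
−0.19·log₂(0.19) = 0.4552
−0.20·log₂(0.20) = 0.4644
Sum ≈ 2.6929 → 2.693 bits.

2.693 bits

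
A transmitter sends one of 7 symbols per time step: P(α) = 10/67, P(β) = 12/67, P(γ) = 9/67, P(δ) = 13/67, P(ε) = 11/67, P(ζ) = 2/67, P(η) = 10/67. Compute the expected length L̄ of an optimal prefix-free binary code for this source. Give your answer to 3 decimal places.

2.791 bits/symbol

Repeatedly combine the two least-probable nodes; the expected code length is the sum of the merged weights.
merge 2/67 + 9/67 → 11/67
merge 10/67 + 10/67 → 20/67
merge 11/67 + 11/67 → 22/67
merge 12/67 + 13/67 → 25/67
merge 20/67 + 22/67 → 42/67
merge 25/67 + 42/67 → 1
L = 11/67 + 20/67 + 22/67 + 25/67 + 42/67 + 1 = 187/67 ≈ 2.791 bits/symbol.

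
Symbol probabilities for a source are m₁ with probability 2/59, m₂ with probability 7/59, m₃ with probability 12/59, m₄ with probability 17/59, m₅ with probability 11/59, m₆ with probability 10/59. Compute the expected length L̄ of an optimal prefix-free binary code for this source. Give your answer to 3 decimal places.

Repeatedly combine the two least-probable nodes; the expected code length is the sum of the merged weights.
merge 2/59 + 7/59 → 9/59
merge 9/59 + 10/59 → 19/59
merge 11/59 + 12/59 → 23/59
merge 17/59 + 19/59 → 36/59
merge 23/59 + 36/59 → 1
L = 9/59 + 19/59 + 23/59 + 36/59 + 1 = 146/59 ≈ 2.475 bits/symbol.

2.475 bits/symbol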